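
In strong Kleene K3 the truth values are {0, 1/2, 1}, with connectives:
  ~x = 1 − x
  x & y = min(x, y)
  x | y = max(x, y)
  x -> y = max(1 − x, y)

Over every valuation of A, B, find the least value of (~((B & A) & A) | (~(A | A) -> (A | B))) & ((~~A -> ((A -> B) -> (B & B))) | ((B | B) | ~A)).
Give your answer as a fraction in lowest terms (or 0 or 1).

1/2

Take A = 1/2, B = 0:
B & A = 0 & 1/2 = 0
(B & A) & A = 0 & 1/2 = 0
~((B & A) & A) = ~0 = 1
A | A = 1/2 | 1/2 = 1/2
~(A | A) = ~1/2 = 1/2
A | B = 1/2 | 0 = 1/2
~(A | A) -> (A | B) = 1/2 -> 1/2 = 1/2
~((B & A) & A) | (~(A | A) -> (A | B)) = 1 | 1/2 = 1
~A = ~1/2 = 1/2
~~A = ~1/2 = 1/2
A -> B = 1/2 -> 0 = 1/2
B & B = 0 & 0 = 0
(A -> B) -> (B & B) = 1/2 -> 0 = 1/2
~~A -> ((A -> B) -> (B & B)) = 1/2 -> 1/2 = 1/2
B | B = 0 | 0 = 0
~A = ~1/2 = 1/2
(B | B) | ~A = 0 | 1/2 = 1/2
(~~A -> ((A -> B) -> (B & B))) | ((B | B) | ~A) = 1/2 | 1/2 = 1/2
(~((B & A) & A) | (~(A | A) -> (A | B))) & ((~~A -> ((A -> B) -> (B & B))) | ((B | B) | ~A)) = 1 & 1/2 = 1/2
No assignment yields a value below 1/2, so this is the minimum.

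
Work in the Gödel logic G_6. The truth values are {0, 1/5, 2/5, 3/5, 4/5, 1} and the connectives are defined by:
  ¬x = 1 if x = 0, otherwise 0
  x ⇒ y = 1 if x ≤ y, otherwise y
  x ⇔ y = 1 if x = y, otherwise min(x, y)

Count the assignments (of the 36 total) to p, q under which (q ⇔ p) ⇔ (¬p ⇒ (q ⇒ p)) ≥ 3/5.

value 1: 11 assignments (counts)
value 4/5: 2 assignments (counts)
value 3/5: 4 assignments (counts)
value 2/5: 6 assignments
value 1/5: 8 assignments
value 0: 5 assignments
So 17 of the 36 assignments meet the threshold.

17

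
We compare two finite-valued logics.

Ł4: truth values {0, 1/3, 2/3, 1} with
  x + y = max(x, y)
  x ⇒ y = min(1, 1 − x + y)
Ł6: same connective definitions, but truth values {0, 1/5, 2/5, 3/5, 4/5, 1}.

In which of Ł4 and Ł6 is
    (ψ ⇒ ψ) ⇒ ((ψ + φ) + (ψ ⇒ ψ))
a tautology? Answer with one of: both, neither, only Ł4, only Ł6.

both

In Ł4: every assignment gives 1 — tautology.
In Ł6: every assignment gives 1 — tautology.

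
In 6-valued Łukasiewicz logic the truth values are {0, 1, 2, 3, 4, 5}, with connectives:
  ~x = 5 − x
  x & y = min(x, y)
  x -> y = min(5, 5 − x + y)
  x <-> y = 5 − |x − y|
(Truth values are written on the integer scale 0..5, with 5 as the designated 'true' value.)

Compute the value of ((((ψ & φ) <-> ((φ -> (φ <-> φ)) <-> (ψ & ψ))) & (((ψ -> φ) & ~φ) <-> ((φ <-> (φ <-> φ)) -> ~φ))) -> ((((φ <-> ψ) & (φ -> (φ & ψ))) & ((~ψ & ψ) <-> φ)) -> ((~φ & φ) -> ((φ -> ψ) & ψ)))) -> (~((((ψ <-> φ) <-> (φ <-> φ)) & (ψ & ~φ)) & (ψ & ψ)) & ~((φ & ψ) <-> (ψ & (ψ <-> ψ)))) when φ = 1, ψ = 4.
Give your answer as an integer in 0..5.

ψ & φ = 4 & 1 = 1
φ <-> φ = 1 <-> 1 = 5
φ -> (φ <-> φ) = 1 -> 5 = 5
ψ & ψ = 4 & 4 = 4
(φ -> (φ <-> φ)) <-> (ψ & ψ) = 5 <-> 4 = 4
(ψ & φ) <-> ((φ -> (φ <-> φ)) <-> (ψ & ψ)) = 1 <-> 4 = 2
ψ -> φ = 4 -> 1 = 2
~φ = ~1 = 4
(ψ -> φ) & ~φ = 2 & 4 = 2
φ <-> φ = 1 <-> 1 = 5
φ <-> (φ <-> φ) = 1 <-> 5 = 1
~φ = ~1 = 4
(φ <-> (φ <-> φ)) -> ~φ = 1 -> 4 = 5
((ψ -> φ) & ~φ) <-> ((φ <-> (φ <-> φ)) -> ~φ) = 2 <-> 5 = 2
((ψ & φ) <-> ((φ -> (φ <-> φ)) <-> (ψ & ψ))) & (((ψ -> φ) & ~φ) <-> ((φ <-> (φ <-> φ)) -> ~φ)) = 2 & 2 = 2
φ <-> ψ = 1 <-> 4 = 2
φ & ψ = 1 & 4 = 1
φ -> (φ & ψ) = 1 -> 1 = 5
(φ <-> ψ) & (φ -> (φ & ψ)) = 2 & 5 = 2
~ψ = ~4 = 1
~ψ & ψ = 1 & 4 = 1
(~ψ & ψ) <-> φ = 1 <-> 1 = 5
((φ <-> ψ) & (φ -> (φ & ψ))) & ((~ψ & ψ) <-> φ) = 2 & 5 = 2
~φ = ~1 = 4
~φ & φ = 4 & 1 = 1
φ -> ψ = 1 -> 4 = 5
(φ -> ψ) & ψ = 5 & 4 = 4
(~φ & φ) -> ((φ -> ψ) & ψ) = 1 -> 4 = 5
(((φ <-> ψ) & (φ -> (φ & ψ))) & ((~ψ & ψ) <-> φ)) -> ((~φ & φ) -> ((φ -> ψ) & ψ)) = 2 -> 5 = 5
(((ψ & φ) <-> ((φ -> (φ <-> φ)) <-> (ψ & ψ))) & (((ψ -> φ) & ~φ) <-> ((φ <-> (φ <-> φ)) -> ~φ))) -> ((((φ <-> ψ) & (φ -> (φ & ψ))) & ((~ψ & ψ) <-> φ)) -> ((~φ & φ) -> ((φ -> ψ) & ψ))) = 2 -> 5 = 5
ψ <-> φ = 4 <-> 1 = 2
φ <-> φ = 1 <-> 1 = 5
(ψ <-> φ) <-> (φ <-> φ) = 2 <-> 5 = 2
~φ = ~1 = 4
ψ & ~φ = 4 & 4 = 4
((ψ <-> φ) <-> (φ <-> φ)) & (ψ & ~φ) = 2 & 4 = 2
ψ & ψ = 4 & 4 = 4
(((ψ <-> φ) <-> (φ <-> φ)) & (ψ & ~φ)) & (ψ & ψ) = 2 & 4 = 2
~((((ψ <-> φ) <-> (φ <-> φ)) & (ψ & ~φ)) & (ψ & ψ)) = ~2 = 3
φ & ψ = 1 & 4 = 1
ψ <-> ψ = 4 <-> 4 = 5
ψ & (ψ <-> ψ) = 4 & 5 = 4
(φ & ψ) <-> (ψ & (ψ <-> ψ)) = 1 <-> 4 = 2
~((φ & ψ) <-> (ψ & (ψ <-> ψ))) = ~2 = 3
~((((ψ <-> φ) <-> (φ <-> φ)) & (ψ & ~φ)) & (ψ & ψ)) & ~((φ & ψ) <-> (ψ & (ψ <-> ψ))) = 3 & 3 = 3
((((ψ & φ) <-> ((φ -> (φ <-> φ)) <-> (ψ & ψ))) & (((ψ -> φ) & ~φ) <-> ((φ <-> (φ <-> φ)) -> ~φ))) -> ((((φ <-> ψ) & (φ -> (φ & ψ))) & ((~ψ & ψ) <-> φ)) -> ((~φ & φ) -> ((φ -> ψ) & ψ)))) -> (~((((ψ <-> φ) <-> (φ <-> φ)) & (ψ & ~φ)) & (ψ & ψ)) & ~((φ & ψ) <-> (ψ & (ψ <-> ψ)))) = 5 -> 3 = 3

3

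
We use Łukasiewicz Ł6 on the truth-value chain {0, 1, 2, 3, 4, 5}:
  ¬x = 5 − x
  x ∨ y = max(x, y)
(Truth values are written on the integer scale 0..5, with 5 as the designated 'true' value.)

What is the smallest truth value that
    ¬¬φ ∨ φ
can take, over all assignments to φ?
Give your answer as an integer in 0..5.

0

Take φ = 0:
¬φ = ¬0 = 5
¬¬φ = ¬5 = 0
¬¬φ ∨ φ = 0 ∨ 0 = 0
No assignment yields a value below 0, so this is the minimum.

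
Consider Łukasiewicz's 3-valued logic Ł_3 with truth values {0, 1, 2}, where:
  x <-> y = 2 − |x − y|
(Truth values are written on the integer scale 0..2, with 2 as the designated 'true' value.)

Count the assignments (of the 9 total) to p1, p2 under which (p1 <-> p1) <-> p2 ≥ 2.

p1 = 0, p2 = 0 ↦ 0  <
p1 = 0, p2 = 1 ↦ 1  <
p1 = 0, p2 = 2 ↦ 2  ≥
p1 = 1, p2 = 0 ↦ 0  <
p1 = 1, p2 = 1 ↦ 1  <
p1 = 1, p2 = 2 ↦ 2  ≥
p1 = 2, p2 = 0 ↦ 0  <
p1 = 2, p2 = 1 ↦ 1  <
p1 = 2, p2 = 2 ↦ 2  ≥
So 3 of the 9 assignments meet the threshold.

3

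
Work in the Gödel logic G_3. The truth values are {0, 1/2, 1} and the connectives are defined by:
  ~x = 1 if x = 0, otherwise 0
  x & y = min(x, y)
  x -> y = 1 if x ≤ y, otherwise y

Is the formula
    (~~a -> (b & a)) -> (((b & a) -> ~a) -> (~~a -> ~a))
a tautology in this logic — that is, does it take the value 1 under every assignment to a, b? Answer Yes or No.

a = 0, b = 0 ↦ 1
a = 0, b = 1/2 ↦ 1
a = 0, b = 1 ↦ 1
a = 1/2, b = 0 ↦ 1
a = 1/2, b = 1/2 ↦ 1
a = 1/2, b = 1 ↦ 1
a = 1, b = 0 ↦ 1
a = 1, b = 1/2 ↦ 1
a = 1, b = 1 ↦ 1
Every assignment gives a value ≥ 1.

Yes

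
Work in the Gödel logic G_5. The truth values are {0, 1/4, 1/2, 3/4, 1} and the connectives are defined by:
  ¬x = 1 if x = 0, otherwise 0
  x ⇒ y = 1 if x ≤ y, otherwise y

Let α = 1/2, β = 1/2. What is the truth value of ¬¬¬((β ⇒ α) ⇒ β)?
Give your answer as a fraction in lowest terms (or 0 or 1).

β ⇒ α = 1/2 ⇒ 1/2 = 1
(β ⇒ α) ⇒ β = 1 ⇒ 1/2 = 1/2
¬((β ⇒ α) ⇒ β) = ¬1/2 = 0
¬¬((β ⇒ α) ⇒ β) = ¬0 = 1
¬¬¬((β ⇒ α) ⇒ β) = ¬1 = 0

0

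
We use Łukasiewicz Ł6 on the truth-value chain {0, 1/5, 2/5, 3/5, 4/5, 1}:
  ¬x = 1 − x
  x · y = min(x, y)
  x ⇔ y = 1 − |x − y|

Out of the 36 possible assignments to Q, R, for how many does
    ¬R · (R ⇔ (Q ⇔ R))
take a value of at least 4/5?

4

value 1: 1 assignment (counts)
value 4/5: 3 assignments (counts)
value 3/5: 7 assignments
value 2/5: 10 assignments
value 1/5: 8 assignments
value 0: 7 assignments
So 4 of the 36 assignments meet the threshold.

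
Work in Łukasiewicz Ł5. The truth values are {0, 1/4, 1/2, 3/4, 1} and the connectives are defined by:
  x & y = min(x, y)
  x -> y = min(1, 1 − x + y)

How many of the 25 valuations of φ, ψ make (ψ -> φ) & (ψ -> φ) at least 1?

value 1: 15 assignments (counts)
value 3/4: 4 assignments
value 1/2: 3 assignments
value 1/4: 2 assignments
value 0: 1 assignment
So 15 of the 25 assignments meet the threshold.

15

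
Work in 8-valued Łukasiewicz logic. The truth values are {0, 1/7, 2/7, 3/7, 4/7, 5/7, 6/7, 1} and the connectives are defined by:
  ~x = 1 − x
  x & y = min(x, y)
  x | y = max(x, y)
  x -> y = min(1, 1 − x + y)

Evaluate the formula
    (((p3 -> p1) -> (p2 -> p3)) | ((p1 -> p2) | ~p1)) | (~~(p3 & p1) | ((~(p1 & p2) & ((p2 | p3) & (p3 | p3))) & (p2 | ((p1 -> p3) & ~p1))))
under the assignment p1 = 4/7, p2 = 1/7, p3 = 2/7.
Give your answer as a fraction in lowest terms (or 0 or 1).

p3 -> p1 = 2/7 -> 4/7 = 1
p2 -> p3 = 1/7 -> 2/7 = 1
(p3 -> p1) -> (p2 -> p3) = 1 -> 1 = 1
p1 -> p2 = 4/7 -> 1/7 = 4/7
~p1 = ~4/7 = 3/7
(p1 -> p2) | ~p1 = 4/7 | 3/7 = 4/7
((p3 -> p1) -> (p2 -> p3)) | ((p1 -> p2) | ~p1) = 1 | 4/7 = 1
p3 & p1 = 2/7 & 4/7 = 2/7
~(p3 & p1) = ~2/7 = 5/7
~~(p3 & p1) = ~5/7 = 2/7
p1 & p2 = 4/7 & 1/7 = 1/7
~(p1 & p2) = ~1/7 = 6/7
p2 | p3 = 1/7 | 2/7 = 2/7
p3 | p3 = 2/7 | 2/7 = 2/7
(p2 | p3) & (p3 | p3) = 2/7 & 2/7 = 2/7
~(p1 & p2) & ((p2 | p3) & (p3 | p3)) = 6/7 & 2/7 = 2/7
p1 -> p3 = 4/7 -> 2/7 = 5/7
~p1 = ~4/7 = 3/7
(p1 -> p3) & ~p1 = 5/7 & 3/7 = 3/7
p2 | ((p1 -> p3) & ~p1) = 1/7 | 3/7 = 3/7
(~(p1 & p2) & ((p2 | p3) & (p3 | p3))) & (p2 | ((p1 -> p3) & ~p1)) = 2/7 & 3/7 = 2/7
~~(p3 & p1) | ((~(p1 & p2) & ((p2 | p3) & (p3 | p3))) & (p2 | ((p1 -> p3) & ~p1))) = 2/7 | 2/7 = 2/7
(((p3 -> p1) -> (p2 -> p3)) | ((p1 -> p2) | ~p1)) | (~~(p3 & p1) | ((~(p1 & p2) & ((p2 | p3) & (p3 | p3))) & (p2 | ((p1 -> p3) & ~p1)))) = 1 | 2/7 = 1

1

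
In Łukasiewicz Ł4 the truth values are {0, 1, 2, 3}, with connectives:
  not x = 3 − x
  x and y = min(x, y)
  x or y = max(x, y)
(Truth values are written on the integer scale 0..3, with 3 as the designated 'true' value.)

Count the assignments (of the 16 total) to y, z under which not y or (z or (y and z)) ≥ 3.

y = 0, z = 0 ↦ 3  ≥
y = 0, z = 1 ↦ 3  ≥
y = 0, z = 2 ↦ 3  ≥
y = 0, z = 3 ↦ 3  ≥
y = 1, z = 0 ↦ 2  <
y = 1, z = 1 ↦ 2  <
y = 1, z = 2 ↦ 2  <
y = 1, z = 3 ↦ 3  ≥
y = 2, z = 0 ↦ 1  <
y = 2, z = 1 ↦ 1  <
y = 2, z = 2 ↦ 2  <
y = 2, z = 3 ↦ 3  ≥
y = 3, z = 0 ↦ 0  <
y = 3, z = 1 ↦ 1  <
y = 3, z = 2 ↦ 2  <
y = 3, z = 3 ↦ 3  ≥
So 7 of the 16 assignments meet the threshold.

7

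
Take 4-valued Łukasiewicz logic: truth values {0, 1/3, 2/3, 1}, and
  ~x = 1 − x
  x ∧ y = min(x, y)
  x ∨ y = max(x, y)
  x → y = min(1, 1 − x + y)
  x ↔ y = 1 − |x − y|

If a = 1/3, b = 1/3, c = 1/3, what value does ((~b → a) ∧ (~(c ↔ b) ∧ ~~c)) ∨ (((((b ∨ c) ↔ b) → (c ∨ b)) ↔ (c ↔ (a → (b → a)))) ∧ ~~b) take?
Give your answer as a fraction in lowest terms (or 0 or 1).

1/3

~b = ~1/3 = 2/3
~b → a = 2/3 → 1/3 = 2/3
c ↔ b = 1/3 ↔ 1/3 = 1
~(c ↔ b) = ~1 = 0
~c = ~1/3 = 2/3
~~c = ~2/3 = 1/3
~(c ↔ b) ∧ ~~c = 0 ∧ 1/3 = 0
(~b → a) ∧ (~(c ↔ b) ∧ ~~c) = 2/3 ∧ 0 = 0
b ∨ c = 1/3 ∨ 1/3 = 1/3
(b ∨ c) ↔ b = 1/3 ↔ 1/3 = 1
c ∨ b = 1/3 ∨ 1/3 = 1/3
((b ∨ c) ↔ b) → (c ∨ b) = 1 → 1/3 = 1/3
b → a = 1/3 → 1/3 = 1
a → (b → a) = 1/3 → 1 = 1
c ↔ (a → (b → a)) = 1/3 ↔ 1 = 1/3
(((b ∨ c) ↔ b) → (c ∨ b)) ↔ (c ↔ (a → (b → a))) = 1/3 ↔ 1/3 = 1
~b = ~1/3 = 2/3
~~b = ~2/3 = 1/3
((((b ∨ c) ↔ b) → (c ∨ b)) ↔ (c ↔ (a → (b → a)))) ∧ ~~b = 1 ∧ 1/3 = 1/3
((~b → a) ∧ (~(c ↔ b) ∧ ~~c)) ∨ (((((b ∨ c) ↔ b) → (c ∨ b)) ↔ (c ↔ (a → (b → a)))) ∧ ~~b) = 0 ∨ 1/3 = 1/3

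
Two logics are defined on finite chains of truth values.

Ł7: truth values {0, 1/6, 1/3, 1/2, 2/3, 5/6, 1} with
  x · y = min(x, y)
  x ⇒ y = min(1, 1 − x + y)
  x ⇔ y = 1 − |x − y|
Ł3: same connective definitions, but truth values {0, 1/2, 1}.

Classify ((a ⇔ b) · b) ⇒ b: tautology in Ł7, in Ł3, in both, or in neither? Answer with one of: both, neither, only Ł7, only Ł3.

both

In Ł7: every assignment gives 1 — tautology.
In Ł3: every assignment gives 1 — tautology.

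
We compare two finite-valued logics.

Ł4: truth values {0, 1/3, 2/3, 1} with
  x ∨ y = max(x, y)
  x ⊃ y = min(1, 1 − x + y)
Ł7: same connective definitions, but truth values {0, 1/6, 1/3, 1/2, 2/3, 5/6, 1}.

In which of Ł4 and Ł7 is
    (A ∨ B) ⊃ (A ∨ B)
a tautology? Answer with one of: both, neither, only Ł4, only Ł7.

both

In Ł4: every assignment gives 1 — tautology.
In Ł7: every assignment gives 1 — tautology.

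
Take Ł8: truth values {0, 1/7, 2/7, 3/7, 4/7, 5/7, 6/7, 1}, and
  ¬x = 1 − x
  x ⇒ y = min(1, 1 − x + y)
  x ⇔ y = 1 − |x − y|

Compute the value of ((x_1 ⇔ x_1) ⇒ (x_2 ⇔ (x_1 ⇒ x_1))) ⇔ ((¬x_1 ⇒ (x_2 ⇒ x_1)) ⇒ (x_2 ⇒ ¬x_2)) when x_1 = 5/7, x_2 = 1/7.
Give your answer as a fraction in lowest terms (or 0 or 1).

x_1 ⇔ x_1 = 5/7 ⇔ 5/7 = 1
x_1 ⇒ x_1 = 5/7 ⇒ 5/7 = 1
x_2 ⇔ (x_1 ⇒ x_1) = 1/7 ⇔ 1 = 1/7
(x_1 ⇔ x_1) ⇒ (x_2 ⇔ (x_1 ⇒ x_1)) = 1 ⇒ 1/7 = 1/7
¬x_1 = ¬5/7 = 2/7
x_2 ⇒ x_1 = 1/7 ⇒ 5/7 = 1
¬x_1 ⇒ (x_2 ⇒ x_1) = 2/7 ⇒ 1 = 1
¬x_2 = ¬1/7 = 6/7
x_2 ⇒ ¬x_2 = 1/7 ⇒ 6/7 = 1
(¬x_1 ⇒ (x_2 ⇒ x_1)) ⇒ (x_2 ⇒ ¬x_2) = 1 ⇒ 1 = 1
((x_1 ⇔ x_1) ⇒ (x_2 ⇔ (x_1 ⇒ x_1))) ⇔ ((¬x_1 ⇒ (x_2 ⇒ x_1)) ⇒ (x_2 ⇒ ¬x_2)) = 1/7 ⇔ 1 = 1/7

1/7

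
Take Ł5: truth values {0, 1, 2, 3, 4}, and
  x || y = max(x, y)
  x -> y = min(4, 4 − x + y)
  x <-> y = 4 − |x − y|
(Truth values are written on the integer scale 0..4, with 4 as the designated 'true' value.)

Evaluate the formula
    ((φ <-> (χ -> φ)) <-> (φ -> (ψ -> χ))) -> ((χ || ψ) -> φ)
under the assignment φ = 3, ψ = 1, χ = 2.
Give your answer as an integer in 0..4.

4

χ -> φ = 2 -> 3 = 4
φ <-> (χ -> φ) = 3 <-> 4 = 3
ψ -> χ = 1 -> 2 = 4
φ -> (ψ -> χ) = 3 -> 4 = 4
(φ <-> (χ -> φ)) <-> (φ -> (ψ -> χ)) = 3 <-> 4 = 3
χ || ψ = 2 || 1 = 2
(χ || ψ) -> φ = 2 -> 3 = 4
((φ <-> (χ -> φ)) <-> (φ -> (ψ -> χ))) -> ((χ || ψ) -> φ) = 3 -> 4 = 4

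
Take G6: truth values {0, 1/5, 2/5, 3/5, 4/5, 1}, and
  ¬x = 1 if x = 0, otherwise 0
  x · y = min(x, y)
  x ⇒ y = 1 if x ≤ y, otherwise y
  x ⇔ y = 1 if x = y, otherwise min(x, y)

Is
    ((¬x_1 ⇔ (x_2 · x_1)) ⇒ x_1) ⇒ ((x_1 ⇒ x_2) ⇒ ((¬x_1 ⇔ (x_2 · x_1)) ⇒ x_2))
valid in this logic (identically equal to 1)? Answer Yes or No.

Yes

At x_1 = 0, x_2 = 2/5, for instance:
¬x_1 = ¬0 = 1
x_2 · x_1 = 2/5 · 0 = 0
¬x_1 ⇔ (x_2 · x_1) = 1 ⇔ 0 = 0
(¬x_1 ⇔ (x_2 · x_1)) ⇒ x_1 = 0 ⇒ 0 = 1
x_1 ⇒ x_2 = 0 ⇒ 2/5 = 1
(¬x_1 ⇔ (x_2 · x_1)) ⇒ x_2 = 0 ⇒ 2/5 = 1
(x_1 ⇒ x_2) ⇒ ((¬x_1 ⇔ (x_2 · x_1)) ⇒ x_2) = 1 ⇒ 1 = 1
((¬x_1 ⇔ (x_2 · x_1)) ⇒ x_1) ⇒ ((x_1 ⇒ x_2) ⇒ ((¬x_1 ⇔ (x_2 · x_1)) ⇒ x_2)) = 1 ⇒ 1 = 1
and checking the remaining 35 assignments likewise gives ≥ 1 in every case.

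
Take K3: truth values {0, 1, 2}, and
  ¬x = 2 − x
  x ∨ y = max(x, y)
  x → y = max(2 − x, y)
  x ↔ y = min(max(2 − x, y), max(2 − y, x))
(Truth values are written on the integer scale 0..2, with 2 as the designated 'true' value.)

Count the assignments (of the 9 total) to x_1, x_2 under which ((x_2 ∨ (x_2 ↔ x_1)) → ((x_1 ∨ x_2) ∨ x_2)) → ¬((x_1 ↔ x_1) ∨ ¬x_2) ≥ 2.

x_1 = 0, x_2 = 0 ↦ 2  ≥
x_1 = 0, x_2 = 1 ↦ 1  <
x_1 = 0, x_2 = 2 ↦ 0  <
x_1 = 1, x_2 = 0 ↦ 1  <
x_1 = 1, x_2 = 1 ↦ 1  <
x_1 = 1, x_2 = 2 ↦ 1  <
x_1 = 2, x_2 = 0 ↦ 0  <
x_1 = 2, x_2 = 1 ↦ 0  <
x_1 = 2, x_2 = 2 ↦ 0  <
So 1 of the 9 assignments meets the threshold.

1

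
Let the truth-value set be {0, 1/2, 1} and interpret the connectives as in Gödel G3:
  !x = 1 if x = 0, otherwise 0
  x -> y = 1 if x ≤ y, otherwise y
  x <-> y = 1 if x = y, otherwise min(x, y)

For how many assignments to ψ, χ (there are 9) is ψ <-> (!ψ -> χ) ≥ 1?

ψ = 0, χ = 0 ↦ 1  ≥
ψ = 0, χ = 1/2 ↦ 0  <
ψ = 0, χ = 1 ↦ 0  <
ψ = 1/2, χ = 0 ↦ 1/2  <
ψ = 1/2, χ = 1/2 ↦ 1/2  <
ψ = 1/2, χ = 1 ↦ 1/2  <
ψ = 1, χ = 0 ↦ 1  ≥
ψ = 1, χ = 1/2 ↦ 1  ≥
ψ = 1, χ = 1 ↦ 1  ≥
So 4 of the 9 assignments meet the threshold.

4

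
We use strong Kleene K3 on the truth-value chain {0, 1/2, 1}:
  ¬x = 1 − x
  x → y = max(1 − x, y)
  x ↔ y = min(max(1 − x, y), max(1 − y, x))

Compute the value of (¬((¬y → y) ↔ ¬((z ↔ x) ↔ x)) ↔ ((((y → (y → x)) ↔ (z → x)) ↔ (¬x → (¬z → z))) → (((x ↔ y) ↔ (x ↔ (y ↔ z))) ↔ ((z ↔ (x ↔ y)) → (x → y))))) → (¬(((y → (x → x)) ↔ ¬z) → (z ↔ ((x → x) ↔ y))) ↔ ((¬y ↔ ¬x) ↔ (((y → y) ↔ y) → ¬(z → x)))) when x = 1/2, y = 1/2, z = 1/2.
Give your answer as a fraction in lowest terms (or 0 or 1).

¬y = ¬1/2 = 1/2
¬y → y = 1/2 → 1/2 = 1/2
z ↔ x = 1/2 ↔ 1/2 = 1/2
(z ↔ x) ↔ x = 1/2 ↔ 1/2 = 1/2
¬((z ↔ x) ↔ x) = ¬1/2 = 1/2
(¬y → y) ↔ ¬((z ↔ x) ↔ x) = 1/2 ↔ 1/2 = 1/2
¬((¬y → y) ↔ ¬((z ↔ x) ↔ x)) = ¬1/2 = 1/2
y → x = 1/2 → 1/2 = 1/2
y → (y → x) = 1/2 → 1/2 = 1/2
z → x = 1/2 → 1/2 = 1/2
(y → (y → x)) ↔ (z → x) = 1/2 ↔ 1/2 = 1/2
¬x = ¬1/2 = 1/2
¬z = ¬1/2 = 1/2
¬z → z = 1/2 → 1/2 = 1/2
¬x → (¬z → z) = 1/2 → 1/2 = 1/2
((y → (y → x)) ↔ (z → x)) ↔ (¬x → (¬z → z)) = 1/2 ↔ 1/2 = 1/2
x ↔ y = 1/2 ↔ 1/2 = 1/2
y ↔ z = 1/2 ↔ 1/2 = 1/2
x ↔ (y ↔ z) = 1/2 ↔ 1/2 = 1/2
(x ↔ y) ↔ (x ↔ (y ↔ z)) = 1/2 ↔ 1/2 = 1/2
x ↔ y = 1/2 ↔ 1/2 = 1/2
z ↔ (x ↔ y) = 1/2 ↔ 1/2 = 1/2
x → y = 1/2 → 1/2 = 1/2
(z ↔ (x ↔ y)) → (x → y) = 1/2 → 1/2 = 1/2
((x ↔ y) ↔ (x ↔ (y ↔ z))) ↔ ((z ↔ (x ↔ y)) → (x → y)) = 1/2 ↔ 1/2 = 1/2
(((y → (y → x)) ↔ (z → x)) ↔ (¬x → (¬z → z))) → (((x ↔ y) ↔ (x ↔ (y ↔ z))) ↔ ((z ↔ (x ↔ y)) → (x → y))) = 1/2 → 1/2 = 1/2
¬((¬y → y) ↔ ¬((z ↔ x) ↔ x)) ↔ ((((y → (y → x)) ↔ (z → x)) ↔ (¬x → (¬z → z))) → (((x ↔ y) ↔ (x ↔ (y ↔ z))) ↔ ((z ↔ (x ↔ y)) → (x → y)))) = 1/2 ↔ 1/2 = 1/2
x → x = 1/2 → 1/2 = 1/2
y → (x → x) = 1/2 → 1/2 = 1/2
¬z = ¬1/2 = 1/2
(y → (x → x)) ↔ ¬z = 1/2 ↔ 1/2 = 1/2
x → x = 1/2 → 1/2 = 1/2
(x → x) ↔ y = 1/2 ↔ 1/2 = 1/2
z ↔ ((x → x) ↔ y) = 1/2 ↔ 1/2 = 1/2
((y → (x → x)) ↔ ¬z) → (z ↔ ((x → x) ↔ y)) = 1/2 → 1/2 = 1/2
¬(((y → (x → x)) ↔ ¬z) → (z ↔ ((x → x) ↔ y))) = ¬1/2 = 1/2
¬y = ¬1/2 = 1/2
¬x = ¬1/2 = 1/2
¬y ↔ ¬x = 1/2 ↔ 1/2 = 1/2
y → y = 1/2 → 1/2 = 1/2
(y → y) ↔ y = 1/2 ↔ 1/2 = 1/2
z → x = 1/2 → 1/2 = 1/2
¬(z → x) = ¬1/2 = 1/2
((y → y) ↔ y) → ¬(z → x) = 1/2 → 1/2 = 1/2
(¬y ↔ ¬x) ↔ (((y → y) ↔ y) → ¬(z → x)) = 1/2 ↔ 1/2 = 1/2
¬(((y → (x → x)) ↔ ¬z) → (z ↔ ((x → x) ↔ y))) ↔ ((¬y ↔ ¬x) ↔ (((y → y) ↔ y) → ¬(z → x))) = 1/2 ↔ 1/2 = 1/2
(¬((¬y → y) ↔ ¬((z ↔ x) ↔ x)) ↔ ((((y → (y → x)) ↔ (z → x)) ↔ (¬x → (¬z → z))) → (((x ↔ y) ↔ (x ↔ (y ↔ z))) ↔ ((z ↔ (x ↔ y)) → (x → y))))) → (¬(((y → (x → x)) ↔ ¬z) → (z ↔ ((x → x) ↔ y))) ↔ ((¬y ↔ ¬x) ↔ (((y → y) ↔ y) → ¬(z → x)))) = 1/2 → 1/2 = 1/2

1/2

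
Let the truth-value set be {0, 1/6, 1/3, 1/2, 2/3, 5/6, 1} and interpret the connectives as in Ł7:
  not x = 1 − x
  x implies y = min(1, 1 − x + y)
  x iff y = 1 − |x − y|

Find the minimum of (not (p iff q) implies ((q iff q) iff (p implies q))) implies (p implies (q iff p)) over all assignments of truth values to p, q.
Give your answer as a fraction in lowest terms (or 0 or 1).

1/2

Take p = 1, q = 1/2:
p iff q = 1 iff 1/2 = 1/2
not (p iff q) = not 1/2 = 1/2
q iff q = 1/2 iff 1/2 = 1
p implies q = 1 implies 1/2 = 1/2
(q iff q) iff (p implies q) = 1 iff 1/2 = 1/2
not (p iff q) implies ((q iff q) iff (p implies q)) = 1/2 implies 1/2 = 1
q iff p = 1/2 iff 1 = 1/2
p implies (q iff p) = 1 implies 1/2 = 1/2
(not (p iff q) implies ((q iff q) iff (p implies q))) implies (p implies (q iff p)) = 1 implies 1/2 = 1/2
No assignment yields a value below 1/2, so this is the minimum.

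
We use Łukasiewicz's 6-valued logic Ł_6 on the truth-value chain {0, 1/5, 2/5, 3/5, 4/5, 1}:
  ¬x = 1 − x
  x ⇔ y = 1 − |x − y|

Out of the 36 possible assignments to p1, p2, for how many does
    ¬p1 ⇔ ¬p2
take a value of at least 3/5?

24

value 1: 6 assignments (counts)
value 4/5: 10 assignments (counts)
value 3/5: 8 assignments (counts)
value 2/5: 6 assignments
value 1/5: 4 assignments
value 0: 2 assignments
So 24 of the 36 assignments meet the threshold.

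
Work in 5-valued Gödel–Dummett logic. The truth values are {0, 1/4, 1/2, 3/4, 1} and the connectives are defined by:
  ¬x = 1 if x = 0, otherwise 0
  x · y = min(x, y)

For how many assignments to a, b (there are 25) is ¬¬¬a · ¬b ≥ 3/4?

1

value 1: 1 assignment (counts)
value 0: 24 assignments
So 1 of the 25 assignments meets the threshold.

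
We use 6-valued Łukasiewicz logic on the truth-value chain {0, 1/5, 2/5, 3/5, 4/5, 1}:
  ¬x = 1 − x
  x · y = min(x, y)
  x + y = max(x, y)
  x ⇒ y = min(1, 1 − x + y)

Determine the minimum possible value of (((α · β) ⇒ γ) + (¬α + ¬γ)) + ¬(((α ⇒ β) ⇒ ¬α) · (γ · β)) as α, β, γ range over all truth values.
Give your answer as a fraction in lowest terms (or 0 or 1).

Take α = 2/5, β = 2/5, γ = 1/5:
α · β = 2/5 · 2/5 = 2/5
(α · β) ⇒ γ = 2/5 ⇒ 1/5 = 4/5
¬α = ¬2/5 = 3/5
¬γ = ¬1/5 = 4/5
¬α + ¬γ = 3/5 + 4/5 = 4/5
((α · β) ⇒ γ) + (¬α + ¬γ) = 4/5 + 4/5 = 4/5
α ⇒ β = 2/5 ⇒ 2/5 = 1
¬α = ¬2/5 = 3/5
(α ⇒ β) ⇒ ¬α = 1 ⇒ 3/5 = 3/5
γ · β = 1/5 · 2/5 = 1/5
((α ⇒ β) ⇒ ¬α) · (γ · β) = 3/5 · 1/5 = 1/5
¬(((α ⇒ β) ⇒ ¬α) · (γ · β)) = ¬1/5 = 4/5
(((α · β) ⇒ γ) + (¬α + ¬γ)) + ¬(((α ⇒ β) ⇒ ¬α) · (γ · β)) = 4/5 + 4/5 = 4/5
No assignment yields a value below 4/5, so this is the minimum.

4/5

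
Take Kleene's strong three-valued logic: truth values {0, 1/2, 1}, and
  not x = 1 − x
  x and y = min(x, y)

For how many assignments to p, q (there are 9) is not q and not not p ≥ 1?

1

p = 0, q = 0 ↦ 0  <
p = 0, q = 1/2 ↦ 0  <
p = 0, q = 1 ↦ 0  <
p = 1/2, q = 0 ↦ 1/2  <
p = 1/2, q = 1/2 ↦ 1/2  <
p = 1/2, q = 1 ↦ 0  <
p = 1, q = 0 ↦ 1  ≥
p = 1, q = 1/2 ↦ 1/2  <
p = 1, q = 1 ↦ 0  <
So 1 of the 9 assignments meets the threshold.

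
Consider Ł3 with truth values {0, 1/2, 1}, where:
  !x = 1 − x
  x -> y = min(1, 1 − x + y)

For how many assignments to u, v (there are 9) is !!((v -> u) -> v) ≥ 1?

u = 0, v = 0 ↦ 0  <
u = 0, v = 1/2 ↦ 1  ≥
u = 0, v = 1 ↦ 1  ≥
u = 1/2, v = 0 ↦ 0  <
u = 1/2, v = 1/2 ↦ 1/2  <
u = 1/2, v = 1 ↦ 1  ≥
u = 1, v = 0 ↦ 0  <
u = 1, v = 1/2 ↦ 1/2  <
u = 1, v = 1 ↦ 1  ≥
So 4 of the 9 assignments meet the threshold.

4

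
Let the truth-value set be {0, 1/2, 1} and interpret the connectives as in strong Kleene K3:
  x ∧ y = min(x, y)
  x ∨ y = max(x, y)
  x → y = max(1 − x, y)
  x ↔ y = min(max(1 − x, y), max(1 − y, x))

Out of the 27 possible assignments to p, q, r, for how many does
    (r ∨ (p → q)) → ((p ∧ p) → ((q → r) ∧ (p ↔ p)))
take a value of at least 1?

value 1: 14 assignments (counts)
value 1/2: 12 assignments
value 0: 1 assignment
So 14 of the 27 assignments meet the threshold.

14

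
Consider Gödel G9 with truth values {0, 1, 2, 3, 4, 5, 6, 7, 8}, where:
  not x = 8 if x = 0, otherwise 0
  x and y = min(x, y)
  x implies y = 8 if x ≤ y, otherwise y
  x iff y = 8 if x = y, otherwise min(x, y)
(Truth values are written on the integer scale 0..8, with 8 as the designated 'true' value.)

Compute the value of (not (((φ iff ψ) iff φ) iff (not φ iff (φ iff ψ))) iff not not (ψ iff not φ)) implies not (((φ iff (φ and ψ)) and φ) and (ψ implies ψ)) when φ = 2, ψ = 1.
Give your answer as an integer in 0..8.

φ iff ψ = 2 iff 1 = 1
(φ iff ψ) iff φ = 1 iff 2 = 1
not φ = not 2 = 0
φ iff ψ = 2 iff 1 = 1
not φ iff (φ iff ψ) = 0 iff 1 = 0
((φ iff ψ) iff φ) iff (not φ iff (φ iff ψ)) = 1 iff 0 = 0
not (((φ iff ψ) iff φ) iff (not φ iff (φ iff ψ))) = not 0 = 8
not φ = not 2 = 0
ψ iff not φ = 1 iff 0 = 0
not (ψ iff not φ) = not 0 = 8
not not (ψ iff not φ) = not 8 = 0
not (((φ iff ψ) iff φ) iff (not φ iff (φ iff ψ))) iff not not (ψ iff not φ) = 8 iff 0 = 0
φ and ψ = 2 and 1 = 1
φ iff (φ and ψ) = 2 iff 1 = 1
(φ iff (φ and ψ)) and φ = 1 and 2 = 1
ψ implies ψ = 1 implies 1 = 8
((φ iff (φ and ψ)) and φ) and (ψ implies ψ) = 1 and 8 = 1
not (((φ iff (φ and ψ)) and φ) and (ψ implies ψ)) = not 1 = 0
(not (((φ iff ψ) iff φ) iff (not φ iff (φ iff ψ))) iff not not (ψ iff not φ)) implies not (((φ iff (φ and ψ)) and φ) and (ψ implies ψ)) = 0 implies 0 = 8

8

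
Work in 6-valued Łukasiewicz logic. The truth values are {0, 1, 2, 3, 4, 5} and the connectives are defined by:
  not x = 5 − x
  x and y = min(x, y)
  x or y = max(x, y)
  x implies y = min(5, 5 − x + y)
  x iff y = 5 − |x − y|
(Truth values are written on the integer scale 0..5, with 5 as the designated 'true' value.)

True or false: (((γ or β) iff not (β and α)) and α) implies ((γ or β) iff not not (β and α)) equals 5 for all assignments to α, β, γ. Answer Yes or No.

No

Counterexample: take α = 1, β = 0, γ = 5.
γ or β = 5 or 0 = 5
β and α = 0 and 1 = 0
not (β and α) = not 0 = 5
(γ or β) iff not (β and α) = 5 iff 5 = 5
((γ or β) iff not (β and α)) and α = 5 and 1 = 1
γ or β = 5 or 0 = 5
β and α = 0 and 1 = 0
not (β and α) = not 0 = 5
not not (β and α) = not 5 = 0
(γ or β) iff not not (β and α) = 5 iff 0 = 0
(((γ or β) iff not (β and α)) and α) implies ((γ or β) iff not not (β and α)) = 1 implies 0 = 4
This gives 4 ≠ 5.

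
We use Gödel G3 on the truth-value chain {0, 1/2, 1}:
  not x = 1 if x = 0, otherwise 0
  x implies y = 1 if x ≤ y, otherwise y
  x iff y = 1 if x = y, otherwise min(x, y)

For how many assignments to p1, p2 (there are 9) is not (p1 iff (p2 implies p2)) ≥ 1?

3

p1 = 0, p2 = 0 ↦ 1  ≥
p1 = 0, p2 = 1/2 ↦ 1  ≥
p1 = 0, p2 = 1 ↦ 1  ≥
p1 = 1/2, p2 = 0 ↦ 0  <
p1 = 1/2, p2 = 1/2 ↦ 0  <
p1 = 1/2, p2 = 1 ↦ 0  <
p1 = 1, p2 = 0 ↦ 0  <
p1 = 1, p2 = 1/2 ↦ 0  <
p1 = 1, p2 = 1 ↦ 0  <
So 3 of the 9 assignments meet the threshold.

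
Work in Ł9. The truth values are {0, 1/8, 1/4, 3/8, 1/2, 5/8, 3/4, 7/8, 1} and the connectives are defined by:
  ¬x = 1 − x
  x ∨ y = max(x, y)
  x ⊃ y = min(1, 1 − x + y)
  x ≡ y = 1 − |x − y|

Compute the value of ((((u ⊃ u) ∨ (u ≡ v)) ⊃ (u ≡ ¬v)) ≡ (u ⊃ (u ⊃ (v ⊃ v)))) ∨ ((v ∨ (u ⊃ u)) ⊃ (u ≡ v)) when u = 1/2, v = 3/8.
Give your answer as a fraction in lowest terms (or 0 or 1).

7/8

u ⊃ u = 1/2 ⊃ 1/2 = 1
u ≡ v = 1/2 ≡ 3/8 = 7/8
(u ⊃ u) ∨ (u ≡ v) = 1 ∨ 7/8 = 1
¬v = ¬3/8 = 5/8
u ≡ ¬v = 1/2 ≡ 5/8 = 7/8
((u ⊃ u) ∨ (u ≡ v)) ⊃ (u ≡ ¬v) = 1 ⊃ 7/8 = 7/8
v ⊃ v = 3/8 ⊃ 3/8 = 1
u ⊃ (v ⊃ v) = 1/2 ⊃ 1 = 1
u ⊃ (u ⊃ (v ⊃ v)) = 1/2 ⊃ 1 = 1
(((u ⊃ u) ∨ (u ≡ v)) ⊃ (u ≡ ¬v)) ≡ (u ⊃ (u ⊃ (v ⊃ v))) = 7/8 ≡ 1 = 7/8
u ⊃ u = 1/2 ⊃ 1/2 = 1
v ∨ (u ⊃ u) = 3/8 ∨ 1 = 1
u ≡ v = 1/2 ≡ 3/8 = 7/8
(v ∨ (u ⊃ u)) ⊃ (u ≡ v) = 1 ⊃ 7/8 = 7/8
((((u ⊃ u) ∨ (u ≡ v)) ⊃ (u ≡ ¬v)) ≡ (u ⊃ (u ⊃ (v ⊃ v)))) ∨ ((v ∨ (u ⊃ u)) ⊃ (u ≡ v)) = 7/8 ∨ 7/8 = 7/8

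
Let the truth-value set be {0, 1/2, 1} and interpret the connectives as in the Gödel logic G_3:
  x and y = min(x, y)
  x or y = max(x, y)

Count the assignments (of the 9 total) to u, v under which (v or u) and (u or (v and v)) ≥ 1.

5

u = 0, v = 0 ↦ 0  <
u = 0, v = 1/2 ↦ 1/2  <
u = 0, v = 1 ↦ 1  ≥
u = 1/2, v = 0 ↦ 1/2  <
u = 1/2, v = 1/2 ↦ 1/2  <
u = 1/2, v = 1 ↦ 1  ≥
u = 1, v = 0 ↦ 1  ≥
u = 1, v = 1/2 ↦ 1  ≥
u = 1, v = 1 ↦ 1  ≥
So 5 of the 9 assignments meet the threshold.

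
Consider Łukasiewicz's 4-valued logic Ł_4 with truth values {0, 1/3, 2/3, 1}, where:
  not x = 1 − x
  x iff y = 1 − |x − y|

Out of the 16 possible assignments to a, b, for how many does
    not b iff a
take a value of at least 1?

a = 0, b = 0 ↦ 0  <
a = 0, b = 1/3 ↦ 1/3  <
a = 0, b = 2/3 ↦ 2/3  <
a = 0, b = 1 ↦ 1  ≥
a = 1/3, b = 0 ↦ 1/3  <
a = 1/3, b = 1/3 ↦ 2/3  <
a = 1/3, b = 2/3 ↦ 1  ≥
a = 1/3, b = 1 ↦ 2/3  <
a = 2/3, b = 0 ↦ 2/3  <
a = 2/3, b = 1/3 ↦ 1  ≥
a = 2/3, b = 2/3 ↦ 2/3  <
a = 2/3, b = 1 ↦ 1/3  <
a = 1, b = 0 ↦ 1  ≥
a = 1, b = 1/3 ↦ 2/3  <
a = 1, b = 2/3 ↦ 1/3  <
a = 1, b = 1 ↦ 0  <
So 4 of the 16 assignments meet the threshold.

4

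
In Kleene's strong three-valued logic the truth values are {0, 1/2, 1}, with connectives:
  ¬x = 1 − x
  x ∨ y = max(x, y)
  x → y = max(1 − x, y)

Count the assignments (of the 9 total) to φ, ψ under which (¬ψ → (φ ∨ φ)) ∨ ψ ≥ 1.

5

φ = 0, ψ = 0 ↦ 0  <
φ = 0, ψ = 1/2 ↦ 1/2  <
φ = 0, ψ = 1 ↦ 1  ≥
φ = 1/2, ψ = 0 ↦ 1/2  <
φ = 1/2, ψ = 1/2 ↦ 1/2  <
φ = 1/2, ψ = 1 ↦ 1  ≥
φ = 1, ψ = 0 ↦ 1  ≥
φ = 1, ψ = 1/2 ↦ 1  ≥
φ = 1, ψ = 1 ↦ 1  ≥
So 5 of the 9 assignments meet the threshold.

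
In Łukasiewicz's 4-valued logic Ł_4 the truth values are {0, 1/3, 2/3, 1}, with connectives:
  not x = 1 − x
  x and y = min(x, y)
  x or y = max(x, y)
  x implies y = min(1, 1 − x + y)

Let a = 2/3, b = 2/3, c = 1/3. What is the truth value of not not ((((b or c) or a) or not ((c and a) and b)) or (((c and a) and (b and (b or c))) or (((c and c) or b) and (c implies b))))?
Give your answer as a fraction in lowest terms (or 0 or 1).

b or c = 2/3 or 1/3 = 2/3
(b or c) or a = 2/3 or 2/3 = 2/3
c and a = 1/3 and 2/3 = 1/3
(c and a) and b = 1/3 and 2/3 = 1/3
not ((c and a) and b) = not 1/3 = 2/3
((b or c) or a) or not ((c and a) and b) = 2/3 or 2/3 = 2/3
c and a = 1/3 and 2/3 = 1/3
b or c = 2/3 or 1/3 = 2/3
b and (b or c) = 2/3 and 2/3 = 2/3
(c and a) and (b and (b or c)) = 1/3 and 2/3 = 1/3
c and c = 1/3 and 1/3 = 1/3
(c and c) or b = 1/3 or 2/3 = 2/3
c implies b = 1/3 implies 2/3 = 1
((c and c) or b) and (c implies b) = 2/3 and 1 = 2/3
((c and a) and (b and (b or c))) or (((c and c) or b) and (c implies b)) = 1/3 or 2/3 = 2/3
(((b or c) or a) or not ((c and a) and b)) or (((c and a) and (b and (b or c))) or (((c and c) or b) and (c implies b))) = 2/3 or 2/3 = 2/3
not ((((b or c) or a) or not ((c and a) and b)) or (((c and a) and (b and (b or c))) or (((c and c) or b) and (c implies b)))) = not 2/3 = 1/3
not not ((((b or c) or a) or not ((c and a) and b)) or (((c and a) and (b and (b or c))) or (((c and c) or b) and (c implies b)))) = not 1/3 = 2/3

2/3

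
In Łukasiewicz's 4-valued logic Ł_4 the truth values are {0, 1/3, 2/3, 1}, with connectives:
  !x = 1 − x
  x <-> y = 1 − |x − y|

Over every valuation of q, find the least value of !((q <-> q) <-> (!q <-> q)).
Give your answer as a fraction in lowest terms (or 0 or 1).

Take q = 1/3:
q <-> q = 1/3 <-> 1/3 = 1
!q = !1/3 = 2/3
!q <-> q = 2/3 <-> 1/3 = 2/3
(q <-> q) <-> (!q <-> q) = 1 <-> 2/3 = 2/3
!((q <-> q) <-> (!q <-> q)) = !2/3 = 1/3
No assignment yields a value below 1/3, so this is the minimum.

1/3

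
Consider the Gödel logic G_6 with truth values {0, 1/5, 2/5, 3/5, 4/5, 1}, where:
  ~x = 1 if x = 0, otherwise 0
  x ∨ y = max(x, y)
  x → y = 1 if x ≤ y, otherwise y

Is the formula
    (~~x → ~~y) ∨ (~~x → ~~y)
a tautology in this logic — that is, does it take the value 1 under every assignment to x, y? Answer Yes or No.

Counterexample: take x = 1/5, y = 0.
~x = ~1/5 = 0
~~x = ~0 = 1
~y = ~0 = 1
~~y = ~1 = 0
~~x → ~~y = 1 → 0 = 0
~x = ~1/5 = 0
~~x = ~0 = 1
~y = ~0 = 1
~~y = ~1 = 0
~~x → ~~y = 1 → 0 = 0
(~~x → ~~y) ∨ (~~x → ~~y) = 0 ∨ 0 = 0
This gives 0 ≠ 1.

No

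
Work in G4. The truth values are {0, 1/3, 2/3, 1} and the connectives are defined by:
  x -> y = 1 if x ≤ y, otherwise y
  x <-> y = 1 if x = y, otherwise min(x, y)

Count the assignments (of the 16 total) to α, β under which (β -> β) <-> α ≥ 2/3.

8

α = 0, β = 0 ↦ 0  <
α = 0, β = 1/3 ↦ 0  <
α = 0, β = 2/3 ↦ 0  <
α = 0, β = 1 ↦ 0  <
α = 1/3, β = 0 ↦ 1/3  <
α = 1/3, β = 1/3 ↦ 1/3  <
α = 1/3, β = 2/3 ↦ 1/3  <
α = 1/3, β = 1 ↦ 1/3  <
α = 2/3, β = 0 ↦ 2/3  ≥
α = 2/3, β = 1/3 ↦ 2/3  ≥
α = 2/3, β = 2/3 ↦ 2/3  ≥
α = 2/3, β = 1 ↦ 2/3  ≥
α = 1, β = 0 ↦ 1  ≥
α = 1, β = 1/3 ↦ 1  ≥
α = 1, β = 2/3 ↦ 1  ≥
α = 1, β = 1 ↦ 1  ≥
So 8 of the 16 assignments meet the threshold.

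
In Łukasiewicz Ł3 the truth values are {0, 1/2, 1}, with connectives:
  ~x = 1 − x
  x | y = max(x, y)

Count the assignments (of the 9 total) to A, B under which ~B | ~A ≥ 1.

5

A = 0, B = 0 ↦ 1  ≥
A = 0, B = 1/2 ↦ 1  ≥
A = 0, B = 1 ↦ 1  ≥
A = 1/2, B = 0 ↦ 1  ≥
A = 1/2, B = 1/2 ↦ 1/2  <
A = 1/2, B = 1 ↦ 1/2  <
A = 1, B = 0 ↦ 1  ≥
A = 1, B = 1/2 ↦ 1/2  <
A = 1, B = 1 ↦ 0  <
So 5 of the 9 assignments meet the threshold.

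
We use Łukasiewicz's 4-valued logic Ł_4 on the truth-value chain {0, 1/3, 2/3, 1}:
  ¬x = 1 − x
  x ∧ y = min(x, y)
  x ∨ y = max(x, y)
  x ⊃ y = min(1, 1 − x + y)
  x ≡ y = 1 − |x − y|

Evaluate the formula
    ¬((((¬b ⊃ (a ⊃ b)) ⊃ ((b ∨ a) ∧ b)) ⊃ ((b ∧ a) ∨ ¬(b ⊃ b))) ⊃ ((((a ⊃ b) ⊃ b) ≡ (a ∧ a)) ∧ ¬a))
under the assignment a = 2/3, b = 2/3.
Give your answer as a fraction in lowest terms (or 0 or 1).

2/3

¬b = ¬2/3 = 1/3
a ⊃ b = 2/3 ⊃ 2/3 = 1
¬b ⊃ (a ⊃ b) = 1/3 ⊃ 1 = 1
b ∨ a = 2/3 ∨ 2/3 = 2/3
(b ∨ a) ∧ b = 2/3 ∧ 2/3 = 2/3
(¬b ⊃ (a ⊃ b)) ⊃ ((b ∨ a) ∧ b) = 1 ⊃ 2/3 = 2/3
b ∧ a = 2/3 ∧ 2/3 = 2/3
b ⊃ b = 2/3 ⊃ 2/3 = 1
¬(b ⊃ b) = ¬1 = 0
(b ∧ a) ∨ ¬(b ⊃ b) = 2/3 ∨ 0 = 2/3
((¬b ⊃ (a ⊃ b)) ⊃ ((b ∨ a) ∧ b)) ⊃ ((b ∧ a) ∨ ¬(b ⊃ b)) = 2/3 ⊃ 2/3 = 1
a ⊃ b = 2/3 ⊃ 2/3 = 1
(a ⊃ b) ⊃ b = 1 ⊃ 2/3 = 2/3
a ∧ a = 2/3 ∧ 2/3 = 2/3
((a ⊃ b) ⊃ b) ≡ (a ∧ a) = 2/3 ≡ 2/3 = 1
¬a = ¬2/3 = 1/3
(((a ⊃ b) ⊃ b) ≡ (a ∧ a)) ∧ ¬a = 1 ∧ 1/3 = 1/3
(((¬b ⊃ (a ⊃ b)) ⊃ ((b ∨ a) ∧ b)) ⊃ ((b ∧ a) ∨ ¬(b ⊃ b))) ⊃ ((((a ⊃ b) ⊃ b) ≡ (a ∧ a)) ∧ ¬a) = 1 ⊃ 1/3 = 1/3
¬((((¬b ⊃ (a ⊃ b)) ⊃ ((b ∨ a) ∧ b)) ⊃ ((b ∧ a) ∨ ¬(b ⊃ b))) ⊃ ((((a ⊃ b) ⊃ b) ≡ (a ∧ a)) ∧ ¬a)) = ¬1/3 = 2/3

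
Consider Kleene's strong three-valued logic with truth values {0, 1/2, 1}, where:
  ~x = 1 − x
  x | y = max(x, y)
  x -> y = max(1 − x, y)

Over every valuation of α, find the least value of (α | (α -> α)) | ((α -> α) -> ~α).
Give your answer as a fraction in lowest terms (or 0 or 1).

1/2

Take α = 1/2:
α -> α = 1/2 -> 1/2 = 1/2
α | (α -> α) = 1/2 | 1/2 = 1/2
α -> α = 1/2 -> 1/2 = 1/2
~α = ~1/2 = 1/2
(α -> α) -> ~α = 1/2 -> 1/2 = 1/2
(α | (α -> α)) | ((α -> α) -> ~α) = 1/2 | 1/2 = 1/2
No assignment yields a value below 1/2, so this is the minimum.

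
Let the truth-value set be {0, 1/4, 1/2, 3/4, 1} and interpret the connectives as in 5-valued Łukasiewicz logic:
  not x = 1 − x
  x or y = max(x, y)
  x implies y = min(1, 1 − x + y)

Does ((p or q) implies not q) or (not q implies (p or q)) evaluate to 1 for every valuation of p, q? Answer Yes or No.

At p = 1/4, q = 1/2, for instance:
p or q = 1/4 or 1/2 = 1/2
not q = not 1/2 = 1/2
(p or q) implies not q = 1/2 implies 1/2 = 1
not q implies (p or q) = 1/2 implies 1/2 = 1
((p or q) implies not q) or (not q implies (p or q)) = 1 or 1 = 1
and checking the remaining 24 assignments likewise gives ≥ 1 in every case.

Yes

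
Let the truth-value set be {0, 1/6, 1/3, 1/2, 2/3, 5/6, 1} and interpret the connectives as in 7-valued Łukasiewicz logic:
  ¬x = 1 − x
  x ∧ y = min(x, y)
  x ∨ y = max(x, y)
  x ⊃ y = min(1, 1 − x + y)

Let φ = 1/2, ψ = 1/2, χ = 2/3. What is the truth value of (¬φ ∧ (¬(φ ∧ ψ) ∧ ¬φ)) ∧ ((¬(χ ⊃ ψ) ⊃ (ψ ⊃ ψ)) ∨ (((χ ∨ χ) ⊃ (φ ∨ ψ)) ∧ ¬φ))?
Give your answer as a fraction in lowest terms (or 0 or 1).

1/2

¬φ = ¬1/2 = 1/2
φ ∧ ψ = 1/2 ∧ 1/2 = 1/2
¬(φ ∧ ψ) = ¬1/2 = 1/2
¬φ = ¬1/2 = 1/2
¬(φ ∧ ψ) ∧ ¬φ = 1/2 ∧ 1/2 = 1/2
¬φ ∧ (¬(φ ∧ ψ) ∧ ¬φ) = 1/2 ∧ 1/2 = 1/2
χ ⊃ ψ = 2/3 ⊃ 1/2 = 5/6
¬(χ ⊃ ψ) = ¬5/6 = 1/6
ψ ⊃ ψ = 1/2 ⊃ 1/2 = 1
¬(χ ⊃ ψ) ⊃ (ψ ⊃ ψ) = 1/6 ⊃ 1 = 1
χ ∨ χ = 2/3 ∨ 2/3 = 2/3
φ ∨ ψ = 1/2 ∨ 1/2 = 1/2
(χ ∨ χ) ⊃ (φ ∨ ψ) = 2/3 ⊃ 1/2 = 5/6
¬φ = ¬1/2 = 1/2
((χ ∨ χ) ⊃ (φ ∨ ψ)) ∧ ¬φ = 5/6 ∧ 1/2 = 1/2
(¬(χ ⊃ ψ) ⊃ (ψ ⊃ ψ)) ∨ (((χ ∨ χ) ⊃ (φ ∨ ψ)) ∧ ¬φ) = 1 ∨ 1/2 = 1
(¬φ ∧ (¬(φ ∧ ψ) ∧ ¬φ)) ∧ ((¬(χ ⊃ ψ) ⊃ (ψ ⊃ ψ)) ∨ (((χ ∨ χ) ⊃ (φ ∨ ψ)) ∧ ¬φ)) = 1/2 ∧ 1 = 1/2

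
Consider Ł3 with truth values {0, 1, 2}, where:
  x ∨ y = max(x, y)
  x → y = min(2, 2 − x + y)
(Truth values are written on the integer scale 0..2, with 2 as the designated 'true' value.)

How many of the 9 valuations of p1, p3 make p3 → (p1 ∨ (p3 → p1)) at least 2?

7

p1 = 0, p3 = 0 ↦ 2  ≥
p1 = 0, p3 = 1 ↦ 2  ≥
p1 = 0, p3 = 2 ↦ 0  <
p1 = 1, p3 = 0 ↦ 2  ≥
p1 = 1, p3 = 1 ↦ 2  ≥
p1 = 1, p3 = 2 ↦ 1  <
p1 = 2, p3 = 0 ↦ 2  ≥
p1 = 2, p3 = 1 ↦ 2  ≥
p1 = 2, p3 = 2 ↦ 2  ≥
So 7 of the 9 assignments meet the threshold.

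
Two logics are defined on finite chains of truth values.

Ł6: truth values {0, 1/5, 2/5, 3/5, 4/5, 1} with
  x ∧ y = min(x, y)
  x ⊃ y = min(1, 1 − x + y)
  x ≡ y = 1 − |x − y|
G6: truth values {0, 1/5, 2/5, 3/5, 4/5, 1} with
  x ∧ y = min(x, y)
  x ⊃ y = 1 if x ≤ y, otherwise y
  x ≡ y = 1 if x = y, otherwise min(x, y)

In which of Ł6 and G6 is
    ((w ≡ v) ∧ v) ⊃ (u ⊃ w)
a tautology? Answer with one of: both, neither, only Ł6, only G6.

only G6

In Ł6: at u = 4/5, v = 2/5, w = 0 the value is 4/5 — not a tautology.
In G6: every assignment gives 1 — tautology.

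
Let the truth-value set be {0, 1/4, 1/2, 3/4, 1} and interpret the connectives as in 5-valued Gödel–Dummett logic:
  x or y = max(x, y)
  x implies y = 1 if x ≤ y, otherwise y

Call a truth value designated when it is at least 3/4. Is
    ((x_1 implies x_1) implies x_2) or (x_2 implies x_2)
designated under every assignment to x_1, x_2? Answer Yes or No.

At x_1 = 1/4, x_2 = 3/4, for instance:
x_1 implies x_1 = 1/4 implies 1/4 = 1
(x_1 implies x_1) implies x_2 = 1 implies 3/4 = 3/4
x_2 implies x_2 = 3/4 implies 3/4 = 1
((x_1 implies x_1) implies x_2) or (x_2 implies x_2) = 3/4 or 1 = 1
and checking the remaining 24 assignments likewise gives ≥ 3/4 in every case.

Yes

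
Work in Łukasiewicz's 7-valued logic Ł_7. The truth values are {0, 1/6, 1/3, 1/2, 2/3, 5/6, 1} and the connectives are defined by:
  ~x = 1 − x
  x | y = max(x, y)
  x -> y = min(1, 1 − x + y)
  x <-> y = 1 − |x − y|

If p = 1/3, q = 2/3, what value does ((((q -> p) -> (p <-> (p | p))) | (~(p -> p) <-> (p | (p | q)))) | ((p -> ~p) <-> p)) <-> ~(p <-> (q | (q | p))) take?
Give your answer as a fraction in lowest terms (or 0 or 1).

q -> p = 2/3 -> 1/3 = 2/3
p | p = 1/3 | 1/3 = 1/3
p <-> (p | p) = 1/3 <-> 1/3 = 1
(q -> p) -> (p <-> (p | p)) = 2/3 -> 1 = 1
p -> p = 1/3 -> 1/3 = 1
~(p -> p) = ~1 = 0
p | q = 1/3 | 2/3 = 2/3
p | (p | q) = 1/3 | 2/3 = 2/3
~(p -> p) <-> (p | (p | q)) = 0 <-> 2/3 = 1/3
((q -> p) -> (p <-> (p | p))) | (~(p -> p) <-> (p | (p | q))) = 1 | 1/3 = 1
~p = ~1/3 = 2/3
p -> ~p = 1/3 -> 2/3 = 1
(p -> ~p) <-> p = 1 <-> 1/3 = 1/3
(((q -> p) -> (p <-> (p | p))) | (~(p -> p) <-> (p | (p | q)))) | ((p -> ~p) <-> p) = 1 | 1/3 = 1
q | p = 2/3 | 1/3 = 2/3
q | (q | p) = 2/3 | 2/3 = 2/3
p <-> (q | (q | p)) = 1/3 <-> 2/3 = 2/3
~(p <-> (q | (q | p))) = ~2/3 = 1/3
((((q -> p) -> (p <-> (p | p))) | (~(p -> p) <-> (p | (p | q)))) | ((p -> ~p) <-> p)) <-> ~(p <-> (q | (q | p))) = 1 <-> 1/3 = 1/3

1/3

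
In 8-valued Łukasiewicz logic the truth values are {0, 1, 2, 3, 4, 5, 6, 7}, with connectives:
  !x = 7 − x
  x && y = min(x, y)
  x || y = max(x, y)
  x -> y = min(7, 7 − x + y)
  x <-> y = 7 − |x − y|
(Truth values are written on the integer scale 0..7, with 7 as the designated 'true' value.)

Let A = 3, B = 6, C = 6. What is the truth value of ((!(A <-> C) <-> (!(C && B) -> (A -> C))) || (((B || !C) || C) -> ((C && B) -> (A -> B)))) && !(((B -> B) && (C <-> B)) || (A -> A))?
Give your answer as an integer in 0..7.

0

A <-> C = 3 <-> 6 = 4
!(A <-> C) = !4 = 3
C && B = 6 && 6 = 6
!(C && B) = !6 = 1
A -> C = 3 -> 6 = 7
!(C && B) -> (A -> C) = 1 -> 7 = 7
!(A <-> C) <-> (!(C && B) -> (A -> C)) = 3 <-> 7 = 3
!C = !6 = 1
B || !C = 6 || 1 = 6
(B || !C) || C = 6 || 6 = 6
C && B = 6 && 6 = 6
A -> B = 3 -> 6 = 7
(C && B) -> (A -> B) = 6 -> 7 = 7
((B || !C) || C) -> ((C && B) -> (A -> B)) = 6 -> 7 = 7
(!(A <-> C) <-> (!(C && B) -> (A -> C))) || (((B || !C) || C) -> ((C && B) -> (A -> B))) = 3 || 7 = 7
B -> B = 6 -> 6 = 7
C <-> B = 6 <-> 6 = 7
(B -> B) && (C <-> B) = 7 && 7 = 7
A -> A = 3 -> 3 = 7
((B -> B) && (C <-> B)) || (A -> A) = 7 || 7 = 7
!(((B -> B) && (C <-> B)) || (A -> A)) = !7 = 0
((!(A <-> C) <-> (!(C && B) -> (A -> C))) || (((B || !C) || C) -> ((C && B) -> (A -> B)))) && !(((B -> B) && (C <-> B)) || (A -> A)) = 7 && 0 = 0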